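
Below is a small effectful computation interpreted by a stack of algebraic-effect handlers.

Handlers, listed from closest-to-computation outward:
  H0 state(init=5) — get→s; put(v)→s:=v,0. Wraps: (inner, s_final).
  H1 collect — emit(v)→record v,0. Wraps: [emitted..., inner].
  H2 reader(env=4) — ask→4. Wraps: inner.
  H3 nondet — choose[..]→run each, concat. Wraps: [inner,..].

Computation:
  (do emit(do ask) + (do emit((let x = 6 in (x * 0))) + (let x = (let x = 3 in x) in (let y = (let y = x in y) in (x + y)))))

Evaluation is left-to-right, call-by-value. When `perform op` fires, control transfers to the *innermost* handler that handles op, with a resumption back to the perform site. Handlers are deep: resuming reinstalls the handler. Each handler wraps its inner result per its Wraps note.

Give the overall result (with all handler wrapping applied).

Working:
ask @ H2 ⇒ 4
emit(4) @ H1 ⇒ out+=4
emit(0) @ H1 ⇒ out+=0
H0 returns (6, 5)
H1 returns [4, 0, (6, 5)]
H2 returns [4, 0, (6, 5)]
H3 returns [[4, 0, (6, 5)]]
= [[4, 0, (6, 5)]]

Answer: [[4, 0, (6, 5)]]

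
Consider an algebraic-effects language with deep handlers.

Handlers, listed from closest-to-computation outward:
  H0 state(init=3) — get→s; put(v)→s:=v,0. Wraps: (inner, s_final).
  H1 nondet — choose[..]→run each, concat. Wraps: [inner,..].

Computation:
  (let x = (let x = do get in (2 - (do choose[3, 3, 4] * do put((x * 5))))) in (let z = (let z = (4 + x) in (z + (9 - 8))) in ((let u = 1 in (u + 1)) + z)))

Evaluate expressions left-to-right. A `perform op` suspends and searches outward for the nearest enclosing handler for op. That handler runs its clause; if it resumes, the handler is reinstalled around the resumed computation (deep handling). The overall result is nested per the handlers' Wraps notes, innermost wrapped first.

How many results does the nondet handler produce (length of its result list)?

Answer: 3

Step-by-step:
get @ H0 ⇒ 3
choose[3, 3, 4] @ H1
  branch[0] choose=3:
    put(15) @ H0 ⇒ s:=15
    H0 returns (9, 15)
    H1 returns [(9, 15)]
  branch[1] choose=3:
    put(15) @ H0 ⇒ s:=15
    H0 returns (9, 15)
    H1 returns [(9, 15)]
  branch[2] choose=4:
    put(15) @ H0 ⇒ s:=15
    H0 returns (9, 15)
    H1 returns [(9, 15)]
= [(9, 15), (9, 15), (9, 15)]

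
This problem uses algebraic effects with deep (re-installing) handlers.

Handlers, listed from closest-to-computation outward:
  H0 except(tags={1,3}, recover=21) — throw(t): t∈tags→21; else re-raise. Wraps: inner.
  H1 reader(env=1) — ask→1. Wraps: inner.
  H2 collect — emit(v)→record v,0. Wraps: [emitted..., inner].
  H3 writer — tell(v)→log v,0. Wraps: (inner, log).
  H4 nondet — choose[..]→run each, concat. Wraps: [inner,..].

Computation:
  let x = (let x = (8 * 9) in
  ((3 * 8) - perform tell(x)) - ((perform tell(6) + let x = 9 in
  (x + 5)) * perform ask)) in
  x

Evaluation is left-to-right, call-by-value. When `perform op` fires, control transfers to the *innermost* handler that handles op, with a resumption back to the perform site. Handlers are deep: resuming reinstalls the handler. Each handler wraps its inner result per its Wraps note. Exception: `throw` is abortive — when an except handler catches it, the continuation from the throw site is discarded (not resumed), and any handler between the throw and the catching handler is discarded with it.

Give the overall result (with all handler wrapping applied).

Evaluation trace:
tell(72) @ H3 ⇒ log+=72
tell(6) @ H3 ⇒ log+=6
ask @ H1 ⇒ 1
H0 returns 10
H1 returns 10
H2 returns [10]
H3 returns ([10], (72, 6))
H4 returns [([10], (72, 6))]
= [([10], (72, 6))]

Answer: [([10], (72, 6))]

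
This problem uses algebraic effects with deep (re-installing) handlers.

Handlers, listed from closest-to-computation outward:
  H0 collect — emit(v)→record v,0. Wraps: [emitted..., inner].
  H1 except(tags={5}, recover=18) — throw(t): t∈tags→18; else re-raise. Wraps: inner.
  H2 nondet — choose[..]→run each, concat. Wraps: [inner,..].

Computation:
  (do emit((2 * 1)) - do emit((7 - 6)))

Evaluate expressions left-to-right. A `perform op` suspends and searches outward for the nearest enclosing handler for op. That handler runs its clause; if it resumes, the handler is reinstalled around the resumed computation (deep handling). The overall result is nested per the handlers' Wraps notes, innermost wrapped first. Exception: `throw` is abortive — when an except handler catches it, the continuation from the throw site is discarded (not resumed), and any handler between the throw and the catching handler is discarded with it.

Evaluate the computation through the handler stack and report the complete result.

Answer: [[2, 1, 0]]

Step-by-step:
emit(2) @ H0 ⇒ out+=2
emit(1) @ H0 ⇒ out+=1
H0 returns [2, 1, 0]
H1 returns [2, 1, 0]
H2 returns [[2, 1, 0]]
= [[2, 1, 0]]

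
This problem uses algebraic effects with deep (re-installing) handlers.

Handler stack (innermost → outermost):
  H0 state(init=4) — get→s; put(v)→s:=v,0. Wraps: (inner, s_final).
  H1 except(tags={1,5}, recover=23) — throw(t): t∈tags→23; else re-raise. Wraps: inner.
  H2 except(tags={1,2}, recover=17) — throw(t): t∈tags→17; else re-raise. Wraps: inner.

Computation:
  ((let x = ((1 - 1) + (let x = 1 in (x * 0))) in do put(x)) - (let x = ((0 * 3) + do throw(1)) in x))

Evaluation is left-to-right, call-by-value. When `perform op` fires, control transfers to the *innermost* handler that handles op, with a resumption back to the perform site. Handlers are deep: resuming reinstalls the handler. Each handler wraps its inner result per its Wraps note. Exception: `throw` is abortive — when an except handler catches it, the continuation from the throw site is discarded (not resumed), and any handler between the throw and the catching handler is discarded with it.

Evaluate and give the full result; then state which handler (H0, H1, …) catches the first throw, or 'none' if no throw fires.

Evaluation trace:
put(0) @ H0 ⇒ s:=0
throw(1) @ H1 caught ⇒ 23
H2 returns 23
= 23

Answer: 23 ; first throw caught by: H1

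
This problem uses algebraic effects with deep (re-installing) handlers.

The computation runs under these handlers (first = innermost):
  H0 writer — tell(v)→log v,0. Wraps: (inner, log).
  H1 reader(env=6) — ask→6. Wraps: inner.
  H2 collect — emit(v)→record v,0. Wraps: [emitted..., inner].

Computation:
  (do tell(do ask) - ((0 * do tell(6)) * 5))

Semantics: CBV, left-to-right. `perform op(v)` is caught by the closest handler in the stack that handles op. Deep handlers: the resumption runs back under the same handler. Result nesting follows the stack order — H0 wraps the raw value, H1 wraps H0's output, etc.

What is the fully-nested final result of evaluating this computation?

Answer: [(0, (6, 6))]

Evaluation trace:
ask @ H1 ⇒ 6
tell(6) @ H0 ⇒ log+=6
tell(6) @ H0 ⇒ log+=6
H0 returns (0, (6, 6))
H1 returns (0, (6, 6))
H2 returns [(0, (6, 6))]
= [(0, (6, 6))]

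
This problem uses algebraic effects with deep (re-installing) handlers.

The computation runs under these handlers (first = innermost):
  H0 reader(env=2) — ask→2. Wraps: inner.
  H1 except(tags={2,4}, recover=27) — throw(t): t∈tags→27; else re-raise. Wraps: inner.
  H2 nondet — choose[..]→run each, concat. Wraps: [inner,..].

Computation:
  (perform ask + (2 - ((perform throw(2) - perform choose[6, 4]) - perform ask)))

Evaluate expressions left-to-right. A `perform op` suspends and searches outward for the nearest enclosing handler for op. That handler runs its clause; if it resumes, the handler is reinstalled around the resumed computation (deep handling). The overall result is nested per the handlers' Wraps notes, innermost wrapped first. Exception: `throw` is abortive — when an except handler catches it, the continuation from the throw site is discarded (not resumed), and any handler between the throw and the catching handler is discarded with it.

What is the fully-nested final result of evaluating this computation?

Evaluation trace:
ask @ H0 ⇒ 2
throw(2) @ H1 caught ⇒ 27
H2 returns [27]
= [27]

Answer: [27]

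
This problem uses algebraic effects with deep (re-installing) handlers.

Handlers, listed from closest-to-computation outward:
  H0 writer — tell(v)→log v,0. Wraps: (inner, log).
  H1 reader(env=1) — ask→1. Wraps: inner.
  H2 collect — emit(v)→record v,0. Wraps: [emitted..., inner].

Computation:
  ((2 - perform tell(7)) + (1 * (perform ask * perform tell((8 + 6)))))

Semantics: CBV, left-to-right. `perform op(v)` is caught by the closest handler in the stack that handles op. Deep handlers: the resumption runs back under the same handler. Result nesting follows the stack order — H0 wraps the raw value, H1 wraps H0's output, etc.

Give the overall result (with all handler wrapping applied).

Answer: [(2, (7, 14))]

Step-by-step:
tell(7) @ H0 ⇒ log+=7
ask @ H1 ⇒ 1
tell(14) @ H0 ⇒ log+=14
H0 returns (2, (7, 14))
H1 returns (2, (7, 14))
H2 returns [(2, (7, 14))]
= [(2, (7, 14))]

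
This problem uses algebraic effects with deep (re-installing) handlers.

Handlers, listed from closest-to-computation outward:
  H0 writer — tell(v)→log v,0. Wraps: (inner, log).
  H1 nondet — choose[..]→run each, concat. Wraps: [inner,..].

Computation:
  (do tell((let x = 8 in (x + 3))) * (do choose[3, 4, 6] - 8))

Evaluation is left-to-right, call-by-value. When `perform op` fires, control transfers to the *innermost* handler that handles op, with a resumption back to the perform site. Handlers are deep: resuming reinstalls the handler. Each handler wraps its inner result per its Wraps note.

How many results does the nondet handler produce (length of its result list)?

Working:
tell(11) @ H0 ⇒ log+=11
choose[3, 4, 6] @ H1
  branch[0] choose=3:
    H0 returns (0, (11))
    H1 returns [(0, (11))]
  branch[1] choose=4:
    H0 returns (0, (11))
    H1 returns [(0, (11))]
  branch[2] choose=6:
    H0 returns (0, (11))
    H1 returns [(0, (11))]
= [(0, (11)), (0, (11)), (0, (11))]

Answer: 3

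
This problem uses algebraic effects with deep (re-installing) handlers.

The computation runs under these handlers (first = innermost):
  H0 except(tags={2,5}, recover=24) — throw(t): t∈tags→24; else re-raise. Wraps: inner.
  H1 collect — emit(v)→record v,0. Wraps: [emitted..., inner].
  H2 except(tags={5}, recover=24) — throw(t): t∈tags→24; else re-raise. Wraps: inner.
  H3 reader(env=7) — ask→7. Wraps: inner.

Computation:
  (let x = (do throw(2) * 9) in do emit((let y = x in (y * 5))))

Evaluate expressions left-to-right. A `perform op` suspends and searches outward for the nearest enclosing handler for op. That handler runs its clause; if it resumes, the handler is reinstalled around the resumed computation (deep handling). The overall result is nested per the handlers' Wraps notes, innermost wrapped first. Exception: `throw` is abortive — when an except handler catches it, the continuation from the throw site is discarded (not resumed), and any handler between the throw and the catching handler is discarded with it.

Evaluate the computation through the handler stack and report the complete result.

Working:
throw(2) @ H0 caught ⇒ 24
H1 returns [24]
H2 returns [24]
H3 returns [24]
= [24]

Answer: [24]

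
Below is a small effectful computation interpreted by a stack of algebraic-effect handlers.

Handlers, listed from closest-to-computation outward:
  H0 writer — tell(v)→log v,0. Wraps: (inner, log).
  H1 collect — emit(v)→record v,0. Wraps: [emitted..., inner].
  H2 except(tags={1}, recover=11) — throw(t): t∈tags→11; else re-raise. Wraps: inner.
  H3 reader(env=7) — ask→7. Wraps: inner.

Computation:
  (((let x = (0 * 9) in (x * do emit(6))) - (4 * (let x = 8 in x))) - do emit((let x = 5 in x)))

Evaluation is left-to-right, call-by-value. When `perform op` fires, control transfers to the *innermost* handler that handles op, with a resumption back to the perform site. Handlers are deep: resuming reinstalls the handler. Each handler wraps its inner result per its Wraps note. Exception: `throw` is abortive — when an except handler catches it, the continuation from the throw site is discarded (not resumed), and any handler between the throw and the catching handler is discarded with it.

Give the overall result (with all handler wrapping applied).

Step-by-step:
emit(6) @ H1 ⇒ out+=6
emit(5) @ H1 ⇒ out+=5
H0 returns (-32, ())
H1 returns [6, 5, (-32, ())]
H2 returns [6, 5, (-32, ())]
H3 returns [6, 5, (-32, ())]
= [6, 5, (-32, ())]

Answer: [6, 5, (-32, ())]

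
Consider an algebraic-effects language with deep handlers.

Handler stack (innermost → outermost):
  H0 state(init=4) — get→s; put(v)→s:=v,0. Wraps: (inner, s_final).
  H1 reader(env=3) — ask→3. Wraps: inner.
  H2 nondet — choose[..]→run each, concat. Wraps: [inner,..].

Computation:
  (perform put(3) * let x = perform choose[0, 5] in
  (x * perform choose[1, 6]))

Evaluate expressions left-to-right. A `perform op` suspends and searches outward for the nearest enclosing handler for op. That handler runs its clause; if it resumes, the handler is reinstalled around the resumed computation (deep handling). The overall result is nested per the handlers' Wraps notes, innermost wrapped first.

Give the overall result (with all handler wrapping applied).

Answer: [(0, 3), (0, 3), (0, 3), (0, 3)]

Evaluation trace:
put(3) @ H0 ⇒ s:=3
choose[0, 5] @ H2
  branch[0] choose=0:
    choose[1, 6] @ H2
      branch[0] choose=1:
        H0 returns (0, 3)
        H1 returns (0, 3)
        H2 returns [(0, 3)]
      branch[1] choose=6:
        H0 returns (0, 3)
        H1 returns (0, 3)
        H2 returns [(0, 3)]
  branch[1] choose=5:
    choose[1, 6] @ H2
      branch[0] choose=1:
        H0 returns (0, 3)
        H1 returns (0, 3)
        H2 returns [(0, 3)]
      branch[1] choose=6:
        H0 returns (0, 3)
        H1 returns (0, 3)
        H2 returns [(0, 3)]
= [(0, 3), (0, 3), (0, 3), (0, 3)]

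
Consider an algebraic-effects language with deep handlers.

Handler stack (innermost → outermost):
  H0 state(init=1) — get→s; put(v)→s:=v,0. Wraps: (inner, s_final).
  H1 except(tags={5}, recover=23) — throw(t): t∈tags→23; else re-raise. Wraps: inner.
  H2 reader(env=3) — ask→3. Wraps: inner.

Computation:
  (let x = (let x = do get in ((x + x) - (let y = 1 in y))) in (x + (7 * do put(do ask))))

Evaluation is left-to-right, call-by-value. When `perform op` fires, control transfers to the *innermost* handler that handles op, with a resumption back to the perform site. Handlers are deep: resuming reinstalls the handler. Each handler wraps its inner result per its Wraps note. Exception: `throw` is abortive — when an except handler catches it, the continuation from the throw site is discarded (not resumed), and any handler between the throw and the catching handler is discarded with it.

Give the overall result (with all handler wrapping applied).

Step-by-step:
get @ H0 ⇒ 1
ask @ H2 ⇒ 3
put(3) @ H0 ⇒ s:=3
H0 returns (1, 3)
H1 returns (1, 3)
H2 returns (1, 3)
= (1, 3)

Answer: (1, 3)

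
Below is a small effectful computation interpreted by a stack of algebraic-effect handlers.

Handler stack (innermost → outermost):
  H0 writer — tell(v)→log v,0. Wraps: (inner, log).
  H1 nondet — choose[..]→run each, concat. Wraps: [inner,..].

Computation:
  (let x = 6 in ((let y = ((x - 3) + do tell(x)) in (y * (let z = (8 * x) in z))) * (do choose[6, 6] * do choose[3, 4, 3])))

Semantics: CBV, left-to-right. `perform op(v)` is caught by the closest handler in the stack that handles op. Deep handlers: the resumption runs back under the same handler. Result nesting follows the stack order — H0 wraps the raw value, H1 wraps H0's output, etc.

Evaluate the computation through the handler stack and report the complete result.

Step-by-step:
tell(6) @ H0 ⇒ log+=6
choose[6, 6] @ H1
  branch[0] choose=6:
    choose[3, 4, 3] @ H1
      branch[0] choose=3:
        H0 returns (2592, (6))
        H1 returns [(2592, (6))]
      branch[1] choose=4:
        H0 returns (3456, (6))
        H1 returns [(3456, (6))]
      branch[2] choose=3:
        H0 returns (2592, (6))
        H1 returns [(2592, (6))]
  branch[1] choose=6:
    choose[3, 4, 3] @ H1
      branch[0] choose=3:
        H0 returns (2592, (6))
        H1 returns [(2592, (6))]
      branch[1] choose=4:
        H0 returns (3456, (6))
        H1 returns [(3456, (6))]
      branch[2] choose=3:
        H0 returns (2592, (6))
        H1 returns [(2592, (6))]
= [(2592, (6)), (3456, (6)), (2592, (6)), (2592, (6)), (3456, (6)), (2592, (6))]

Answer: [(2592, (6)), (3456, (6)), (2592, (6)), (2592, (6)), (3456, (6)), (2592, (6))]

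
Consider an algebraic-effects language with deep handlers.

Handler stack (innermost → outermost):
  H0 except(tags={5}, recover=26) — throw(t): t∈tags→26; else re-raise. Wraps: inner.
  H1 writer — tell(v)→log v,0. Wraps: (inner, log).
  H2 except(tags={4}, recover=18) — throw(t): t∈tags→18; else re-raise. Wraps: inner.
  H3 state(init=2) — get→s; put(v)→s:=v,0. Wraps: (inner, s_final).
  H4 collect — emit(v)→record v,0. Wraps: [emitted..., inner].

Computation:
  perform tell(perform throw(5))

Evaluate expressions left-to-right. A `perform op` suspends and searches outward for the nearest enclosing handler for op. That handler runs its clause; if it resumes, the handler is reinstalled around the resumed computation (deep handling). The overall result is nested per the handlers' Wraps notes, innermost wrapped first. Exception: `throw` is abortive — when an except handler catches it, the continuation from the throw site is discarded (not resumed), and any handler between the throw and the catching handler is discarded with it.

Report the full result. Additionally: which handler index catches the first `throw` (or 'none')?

Step-by-step:
throw(5) @ H0 caught ⇒ 26
H1 returns (26, ())
H2 returns (26, ())
H3 returns ((26, ()), 2)
H4 returns [((26, ()), 2)]
= [((26, ()), 2)]

Answer: [((26, ()), 2)] ; first throw caught by: H0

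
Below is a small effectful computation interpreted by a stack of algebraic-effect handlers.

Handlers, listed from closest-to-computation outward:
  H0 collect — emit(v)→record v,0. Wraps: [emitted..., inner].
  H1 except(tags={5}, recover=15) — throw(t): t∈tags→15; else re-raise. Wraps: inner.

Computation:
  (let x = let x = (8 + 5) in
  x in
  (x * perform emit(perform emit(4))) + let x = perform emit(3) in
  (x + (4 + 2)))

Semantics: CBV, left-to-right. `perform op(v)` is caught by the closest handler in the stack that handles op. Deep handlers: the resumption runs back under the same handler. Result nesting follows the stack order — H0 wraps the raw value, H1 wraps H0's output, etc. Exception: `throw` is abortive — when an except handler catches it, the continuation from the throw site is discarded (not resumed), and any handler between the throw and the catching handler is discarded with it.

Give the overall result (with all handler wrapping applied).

Evaluation trace:
emit(4) @ H0 ⇒ out+=4
emit(0) @ H0 ⇒ out+=0
emit(3) @ H0 ⇒ out+=3
H0 returns [4, 0, 3, 6]
H1 returns [4, 0, 3, 6]
= [4, 0, 3, 6]

Answer: [4, 0, 3, 6]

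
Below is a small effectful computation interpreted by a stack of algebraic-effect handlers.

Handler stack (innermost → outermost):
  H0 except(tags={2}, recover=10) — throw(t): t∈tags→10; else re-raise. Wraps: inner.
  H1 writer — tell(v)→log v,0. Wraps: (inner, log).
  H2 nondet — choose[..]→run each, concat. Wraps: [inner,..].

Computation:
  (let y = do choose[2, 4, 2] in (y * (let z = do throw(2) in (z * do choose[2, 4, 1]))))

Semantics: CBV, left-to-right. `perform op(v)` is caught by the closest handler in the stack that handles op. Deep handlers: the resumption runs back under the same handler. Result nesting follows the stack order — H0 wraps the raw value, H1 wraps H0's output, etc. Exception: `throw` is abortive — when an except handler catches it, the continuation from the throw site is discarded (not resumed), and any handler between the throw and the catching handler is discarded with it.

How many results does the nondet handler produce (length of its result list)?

Answer: 3

Working:
choose[2, 4, 2] @ H2
  branch[0] choose=2:
    throw(2) @ H0 caught ⇒ 10
    H1 returns (10, ())
    H2 returns [(10, ())]
  branch[1] choose=4:
    throw(2) @ H0 caught ⇒ 10
    H1 returns (10, ())
    H2 returns [(10, ())]
  branch[2] choose=2:
    throw(2) @ H0 caught ⇒ 10
    H1 returns (10, ())
    H2 returns [(10, ())]
= [(10, ()), (10, ()), (10, ())]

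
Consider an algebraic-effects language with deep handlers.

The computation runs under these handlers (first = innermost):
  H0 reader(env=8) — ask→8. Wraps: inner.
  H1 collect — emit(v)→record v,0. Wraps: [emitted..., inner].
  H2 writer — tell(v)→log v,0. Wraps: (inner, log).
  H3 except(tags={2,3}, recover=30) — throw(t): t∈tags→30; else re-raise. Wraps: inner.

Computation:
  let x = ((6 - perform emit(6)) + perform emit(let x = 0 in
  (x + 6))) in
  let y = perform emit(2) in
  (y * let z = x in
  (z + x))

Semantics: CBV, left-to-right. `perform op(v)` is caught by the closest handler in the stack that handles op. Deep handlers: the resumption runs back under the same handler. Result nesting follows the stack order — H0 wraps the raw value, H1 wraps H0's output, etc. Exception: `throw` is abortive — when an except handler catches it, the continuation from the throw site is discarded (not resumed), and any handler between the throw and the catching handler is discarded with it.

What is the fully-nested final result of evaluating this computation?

Answer: ([6, 6, 2, 0], ())

Evaluation trace:
emit(6) @ H1 ⇒ out+=6
emit(6) @ H1 ⇒ out+=6
emit(2) @ H1 ⇒ out+=2
H0 returns 0
H1 returns [6, 6, 2, 0]
H2 returns ([6, 6, 2, 0], ())
H3 returns ([6, 6, 2, 0], ())
= ([6, 6, 2, 0], ())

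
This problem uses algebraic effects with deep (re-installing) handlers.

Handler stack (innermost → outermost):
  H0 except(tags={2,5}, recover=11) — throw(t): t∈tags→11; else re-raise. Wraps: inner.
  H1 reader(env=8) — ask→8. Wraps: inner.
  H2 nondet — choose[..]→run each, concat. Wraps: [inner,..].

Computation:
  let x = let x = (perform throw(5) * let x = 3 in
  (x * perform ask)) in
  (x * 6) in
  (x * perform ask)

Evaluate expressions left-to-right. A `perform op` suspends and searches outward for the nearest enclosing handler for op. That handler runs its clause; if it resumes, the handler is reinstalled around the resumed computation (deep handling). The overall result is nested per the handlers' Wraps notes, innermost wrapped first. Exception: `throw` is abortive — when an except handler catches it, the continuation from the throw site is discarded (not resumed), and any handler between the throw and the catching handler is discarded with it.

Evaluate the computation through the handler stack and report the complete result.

Answer: [11]

Working:
throw(5) @ H0 caught ⇒ 11
H1 returns 11
H2 returns [11]
= [11]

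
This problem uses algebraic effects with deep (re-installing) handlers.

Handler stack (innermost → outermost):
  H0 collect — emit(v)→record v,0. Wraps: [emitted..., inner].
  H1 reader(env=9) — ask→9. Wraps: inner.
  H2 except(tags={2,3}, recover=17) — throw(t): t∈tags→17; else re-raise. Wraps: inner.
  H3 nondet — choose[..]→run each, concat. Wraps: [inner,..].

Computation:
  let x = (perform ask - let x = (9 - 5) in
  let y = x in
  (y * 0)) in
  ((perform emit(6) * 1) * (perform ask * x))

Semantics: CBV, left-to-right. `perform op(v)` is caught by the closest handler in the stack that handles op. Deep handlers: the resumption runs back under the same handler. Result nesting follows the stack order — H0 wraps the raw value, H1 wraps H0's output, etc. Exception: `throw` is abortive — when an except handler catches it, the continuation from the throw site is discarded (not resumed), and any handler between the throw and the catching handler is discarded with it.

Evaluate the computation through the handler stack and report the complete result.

Answer: [[6, 0]]

Evaluation trace:
ask @ H1 ⇒ 9
emit(6) @ H0 ⇒ out+=6
ask @ H1 ⇒ 9
H0 returns [6, 0]
H1 returns [6, 0]
H2 returns [6, 0]
H3 returns [[6, 0]]
= [[6, 0]]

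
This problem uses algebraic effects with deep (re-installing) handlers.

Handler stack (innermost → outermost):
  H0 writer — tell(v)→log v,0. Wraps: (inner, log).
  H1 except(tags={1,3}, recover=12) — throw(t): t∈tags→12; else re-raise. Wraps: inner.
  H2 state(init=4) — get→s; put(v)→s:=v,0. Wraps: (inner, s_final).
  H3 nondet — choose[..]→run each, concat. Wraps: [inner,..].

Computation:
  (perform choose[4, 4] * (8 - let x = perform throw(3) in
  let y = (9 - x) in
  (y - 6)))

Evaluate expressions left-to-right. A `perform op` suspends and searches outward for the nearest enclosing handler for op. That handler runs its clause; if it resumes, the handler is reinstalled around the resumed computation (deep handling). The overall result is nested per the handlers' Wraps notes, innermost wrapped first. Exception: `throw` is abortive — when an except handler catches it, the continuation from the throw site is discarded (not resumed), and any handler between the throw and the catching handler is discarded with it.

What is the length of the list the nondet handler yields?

Step-by-step:
choose[4, 4] @ H3
  branch[0] choose=4:
    throw(3) @ H1 caught ⇒ 12
    H2 returns (12, 4)
    H3 returns [(12, 4)]
  branch[1] choose=4:
    throw(3) @ H1 caught ⇒ 12
    H2 returns (12, 4)
    H3 returns [(12, 4)]
= [(12, 4), (12, 4)]

Answer: 2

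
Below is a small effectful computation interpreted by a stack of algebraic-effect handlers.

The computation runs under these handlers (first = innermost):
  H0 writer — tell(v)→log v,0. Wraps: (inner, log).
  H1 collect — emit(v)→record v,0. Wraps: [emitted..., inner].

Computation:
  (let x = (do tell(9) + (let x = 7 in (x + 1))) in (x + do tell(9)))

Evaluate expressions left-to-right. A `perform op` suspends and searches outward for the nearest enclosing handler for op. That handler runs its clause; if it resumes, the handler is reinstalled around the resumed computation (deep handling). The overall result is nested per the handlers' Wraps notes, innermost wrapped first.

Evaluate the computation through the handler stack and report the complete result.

Evaluation trace:
tell(9) @ H0 ⇒ log+=9
tell(9) @ H0 ⇒ log+=9
H0 returns (8, (9, 9))
H1 returns [(8, (9, 9))]
= [(8, (9, 9))]

Answer: [(8, (9, 9))]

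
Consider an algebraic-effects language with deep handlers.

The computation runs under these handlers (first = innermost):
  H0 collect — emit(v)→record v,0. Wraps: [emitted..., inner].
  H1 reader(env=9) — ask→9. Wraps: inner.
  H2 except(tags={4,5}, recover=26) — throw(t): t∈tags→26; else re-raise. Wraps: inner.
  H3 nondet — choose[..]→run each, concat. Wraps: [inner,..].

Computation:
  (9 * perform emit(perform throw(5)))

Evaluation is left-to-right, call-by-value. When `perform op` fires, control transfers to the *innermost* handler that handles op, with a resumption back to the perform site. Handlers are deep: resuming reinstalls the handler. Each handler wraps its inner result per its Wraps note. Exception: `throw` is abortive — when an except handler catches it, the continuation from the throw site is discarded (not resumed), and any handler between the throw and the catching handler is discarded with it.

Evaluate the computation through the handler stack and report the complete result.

Answer: [26]

Evaluation trace:
throw(5) @ H2 caught ⇒ 26
H3 returns [26]
= [26]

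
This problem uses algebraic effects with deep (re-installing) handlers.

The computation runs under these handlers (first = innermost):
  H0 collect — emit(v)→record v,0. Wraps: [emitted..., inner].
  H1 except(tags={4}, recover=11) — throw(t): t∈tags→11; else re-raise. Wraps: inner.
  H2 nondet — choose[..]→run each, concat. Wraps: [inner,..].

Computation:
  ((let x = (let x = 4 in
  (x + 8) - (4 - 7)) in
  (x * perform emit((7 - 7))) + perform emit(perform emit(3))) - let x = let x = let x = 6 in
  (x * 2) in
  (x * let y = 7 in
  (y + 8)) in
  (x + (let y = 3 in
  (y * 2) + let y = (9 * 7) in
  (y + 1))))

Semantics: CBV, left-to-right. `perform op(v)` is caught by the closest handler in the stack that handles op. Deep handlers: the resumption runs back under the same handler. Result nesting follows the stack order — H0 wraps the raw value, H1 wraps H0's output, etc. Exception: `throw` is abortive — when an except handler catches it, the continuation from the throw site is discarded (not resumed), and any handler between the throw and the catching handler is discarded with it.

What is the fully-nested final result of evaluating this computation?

Working:
emit(0) @ H0 ⇒ out+=0
emit(3) @ H0 ⇒ out+=3
emit(0) @ H0 ⇒ out+=0
H0 returns [0, 3, 0, -250]
H1 returns [0, 3, 0, -250]
H2 returns [[0, 3, 0, -250]]
= [[0, 3, 0, -250]]

Answer: [[0, 3, 0, -250]]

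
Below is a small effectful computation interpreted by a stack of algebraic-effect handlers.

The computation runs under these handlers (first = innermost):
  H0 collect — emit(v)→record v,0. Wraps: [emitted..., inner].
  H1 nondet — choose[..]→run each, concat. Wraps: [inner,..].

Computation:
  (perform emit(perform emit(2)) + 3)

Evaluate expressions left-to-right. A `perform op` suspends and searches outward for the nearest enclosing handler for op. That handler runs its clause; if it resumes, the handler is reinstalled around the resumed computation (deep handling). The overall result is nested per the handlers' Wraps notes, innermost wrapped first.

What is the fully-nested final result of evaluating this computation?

Answer: [[2, 0, 3]]

Evaluation trace:
emit(2) @ H0 ⇒ out+=2
emit(0) @ H0 ⇒ out+=0
H0 returns [2, 0, 3]
H1 returns [[2, 0, 3]]
= [[2, 0, 3]]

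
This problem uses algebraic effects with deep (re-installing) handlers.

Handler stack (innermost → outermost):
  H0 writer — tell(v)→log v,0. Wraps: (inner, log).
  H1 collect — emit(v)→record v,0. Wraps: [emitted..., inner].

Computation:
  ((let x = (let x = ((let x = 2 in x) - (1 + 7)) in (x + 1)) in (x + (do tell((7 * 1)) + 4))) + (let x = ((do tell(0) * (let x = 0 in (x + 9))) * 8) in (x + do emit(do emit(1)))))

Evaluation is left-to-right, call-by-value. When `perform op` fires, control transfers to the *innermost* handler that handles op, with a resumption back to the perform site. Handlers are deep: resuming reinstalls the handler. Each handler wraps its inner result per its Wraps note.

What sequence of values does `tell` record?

Step-by-step:
tell(7) @ H0 ⇒ log+=7
tell(0) @ H0 ⇒ log+=0
emit(1) @ H1 ⇒ out+=1
emit(0) @ H1 ⇒ out+=0
H0 returns (-1, (7, 0))
H1 returns [1, 0, (-1, (7, 0))]
= [1, 0, (-1, (7, 0))]

Answer: (7, 0)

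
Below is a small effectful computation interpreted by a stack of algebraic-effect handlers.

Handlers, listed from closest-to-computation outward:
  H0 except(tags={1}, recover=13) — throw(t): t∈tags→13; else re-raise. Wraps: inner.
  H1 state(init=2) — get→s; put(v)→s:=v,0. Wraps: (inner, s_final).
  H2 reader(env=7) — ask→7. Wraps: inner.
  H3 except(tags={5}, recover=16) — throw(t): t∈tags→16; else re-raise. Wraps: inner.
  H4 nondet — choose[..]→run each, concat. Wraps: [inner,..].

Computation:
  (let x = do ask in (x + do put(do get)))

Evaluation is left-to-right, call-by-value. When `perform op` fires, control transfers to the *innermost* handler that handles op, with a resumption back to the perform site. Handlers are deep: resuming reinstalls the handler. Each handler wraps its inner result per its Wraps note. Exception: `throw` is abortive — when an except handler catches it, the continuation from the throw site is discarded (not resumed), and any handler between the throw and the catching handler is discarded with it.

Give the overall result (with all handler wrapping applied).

Answer: [(7, 2)]

Working:
ask @ H2 ⇒ 7
get @ H1 ⇒ 2
put(2) @ H1 ⇒ s:=2
H0 returns 7
H1 returns (7, 2)
H2 returns (7, 2)
H3 returns (7, 2)
H4 returns [(7, 2)]
= [(7, 2)]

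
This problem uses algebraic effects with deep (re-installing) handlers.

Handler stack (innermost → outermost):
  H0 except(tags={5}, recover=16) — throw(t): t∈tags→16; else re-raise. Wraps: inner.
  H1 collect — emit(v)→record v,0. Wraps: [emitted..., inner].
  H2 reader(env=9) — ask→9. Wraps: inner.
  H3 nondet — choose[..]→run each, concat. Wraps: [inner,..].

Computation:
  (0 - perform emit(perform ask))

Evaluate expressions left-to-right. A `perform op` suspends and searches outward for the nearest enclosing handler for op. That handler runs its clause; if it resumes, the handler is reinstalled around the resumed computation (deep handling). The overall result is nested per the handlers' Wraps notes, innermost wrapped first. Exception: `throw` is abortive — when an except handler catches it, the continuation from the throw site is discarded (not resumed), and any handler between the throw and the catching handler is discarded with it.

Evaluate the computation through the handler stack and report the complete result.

Answer: [[9, 0]]

Working:
ask @ H2 ⇒ 9
emit(9) @ H1 ⇒ out+=9
H0 returns 0
H1 returns [9, 0]
H2 returns [9, 0]
H3 returns [[9, 0]]
= [[9, 0]]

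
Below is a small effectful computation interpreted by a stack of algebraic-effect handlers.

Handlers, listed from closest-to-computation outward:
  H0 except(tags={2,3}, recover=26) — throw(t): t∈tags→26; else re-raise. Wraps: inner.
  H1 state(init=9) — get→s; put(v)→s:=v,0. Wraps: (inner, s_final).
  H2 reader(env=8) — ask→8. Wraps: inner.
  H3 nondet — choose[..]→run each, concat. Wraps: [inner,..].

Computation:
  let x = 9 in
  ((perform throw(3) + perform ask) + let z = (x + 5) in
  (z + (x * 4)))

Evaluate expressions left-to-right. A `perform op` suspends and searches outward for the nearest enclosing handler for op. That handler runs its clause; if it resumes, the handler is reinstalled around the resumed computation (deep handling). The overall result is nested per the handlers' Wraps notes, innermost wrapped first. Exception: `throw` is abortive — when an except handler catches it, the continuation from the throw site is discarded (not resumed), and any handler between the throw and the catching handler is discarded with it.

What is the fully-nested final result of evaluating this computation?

Answer: [(26, 9)]

Working:
throw(3) @ H0 caught ⇒ 26
H1 returns (26, 9)
H2 returns (26, 9)
H3 returns [(26, 9)]
= [(26, 9)]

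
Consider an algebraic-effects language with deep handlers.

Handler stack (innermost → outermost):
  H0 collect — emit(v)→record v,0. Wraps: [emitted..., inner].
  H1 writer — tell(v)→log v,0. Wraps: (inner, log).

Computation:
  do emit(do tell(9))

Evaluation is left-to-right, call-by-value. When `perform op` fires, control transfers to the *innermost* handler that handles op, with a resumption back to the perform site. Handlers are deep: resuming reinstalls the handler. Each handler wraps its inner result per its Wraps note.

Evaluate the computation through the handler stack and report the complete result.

Answer: ([0, 0], (9))

Evaluation trace:
tell(9) @ H1 ⇒ log+=9
emit(0) @ H0 ⇒ out+=0
H0 returns [0, 0]
H1 returns ([0, 0], (9))
= ([0, 0], (9))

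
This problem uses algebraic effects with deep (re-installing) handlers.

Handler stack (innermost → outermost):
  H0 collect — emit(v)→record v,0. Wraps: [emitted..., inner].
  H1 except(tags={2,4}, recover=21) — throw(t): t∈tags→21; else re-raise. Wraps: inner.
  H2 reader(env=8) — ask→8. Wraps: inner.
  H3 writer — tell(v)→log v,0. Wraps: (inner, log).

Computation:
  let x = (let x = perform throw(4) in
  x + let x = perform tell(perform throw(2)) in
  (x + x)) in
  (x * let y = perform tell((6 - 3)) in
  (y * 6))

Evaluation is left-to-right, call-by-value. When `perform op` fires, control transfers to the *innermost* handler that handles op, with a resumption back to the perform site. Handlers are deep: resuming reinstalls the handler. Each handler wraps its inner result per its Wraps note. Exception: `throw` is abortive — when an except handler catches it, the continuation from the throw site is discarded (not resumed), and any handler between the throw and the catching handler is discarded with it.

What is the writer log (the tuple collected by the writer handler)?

Working:
throw(4) @ H1 caught ⇒ 21
H2 returns 21
H3 returns (21, ())
= (21, ())

Answer: ()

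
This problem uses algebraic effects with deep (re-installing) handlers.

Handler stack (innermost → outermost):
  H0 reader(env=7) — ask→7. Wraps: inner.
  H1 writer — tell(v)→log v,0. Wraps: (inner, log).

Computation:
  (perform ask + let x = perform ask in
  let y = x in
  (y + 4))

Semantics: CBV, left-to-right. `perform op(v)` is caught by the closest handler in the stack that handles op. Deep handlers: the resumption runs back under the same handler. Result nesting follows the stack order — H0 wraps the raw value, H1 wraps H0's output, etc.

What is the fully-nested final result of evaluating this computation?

Evaluation trace:
ask @ H0 ⇒ 7
ask @ H0 ⇒ 7
H0 returns 18
H1 returns (18, ())
= (18, ())

Answer: (18, ())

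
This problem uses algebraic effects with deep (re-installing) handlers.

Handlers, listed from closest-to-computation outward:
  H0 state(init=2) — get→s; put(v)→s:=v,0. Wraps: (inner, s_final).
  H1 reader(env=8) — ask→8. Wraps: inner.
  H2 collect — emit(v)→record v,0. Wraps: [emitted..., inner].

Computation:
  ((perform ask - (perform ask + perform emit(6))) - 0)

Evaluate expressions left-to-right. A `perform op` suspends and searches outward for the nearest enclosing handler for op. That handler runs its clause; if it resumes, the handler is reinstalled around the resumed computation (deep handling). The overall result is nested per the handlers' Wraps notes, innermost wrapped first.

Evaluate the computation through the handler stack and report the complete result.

Evaluation trace:
ask @ H1 ⇒ 8
ask @ H1 ⇒ 8
emit(6) @ H2 ⇒ out+=6
H0 returns (0, 2)
H1 returns (0, 2)
H2 returns [6, (0, 2)]
= [6, (0, 2)]

Answer: [6, (0, 2)]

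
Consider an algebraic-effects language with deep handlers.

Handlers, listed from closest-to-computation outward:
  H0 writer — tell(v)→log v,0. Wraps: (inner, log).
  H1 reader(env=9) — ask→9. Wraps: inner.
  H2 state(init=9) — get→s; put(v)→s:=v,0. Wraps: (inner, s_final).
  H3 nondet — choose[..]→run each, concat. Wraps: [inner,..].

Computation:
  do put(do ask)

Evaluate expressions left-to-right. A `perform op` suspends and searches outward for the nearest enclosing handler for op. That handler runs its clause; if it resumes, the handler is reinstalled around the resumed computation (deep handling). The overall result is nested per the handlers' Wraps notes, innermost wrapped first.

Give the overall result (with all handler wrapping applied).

Evaluation trace:
ask @ H1 ⇒ 9
put(9) @ H2 ⇒ s:=9
H0 returns (0, ())
H1 returns (0, ())
H2 returns ((0, ()), 9)
H3 returns [((0, ()), 9)]
= [((0, ()), 9)]

Answer: [((0, ()), 9)]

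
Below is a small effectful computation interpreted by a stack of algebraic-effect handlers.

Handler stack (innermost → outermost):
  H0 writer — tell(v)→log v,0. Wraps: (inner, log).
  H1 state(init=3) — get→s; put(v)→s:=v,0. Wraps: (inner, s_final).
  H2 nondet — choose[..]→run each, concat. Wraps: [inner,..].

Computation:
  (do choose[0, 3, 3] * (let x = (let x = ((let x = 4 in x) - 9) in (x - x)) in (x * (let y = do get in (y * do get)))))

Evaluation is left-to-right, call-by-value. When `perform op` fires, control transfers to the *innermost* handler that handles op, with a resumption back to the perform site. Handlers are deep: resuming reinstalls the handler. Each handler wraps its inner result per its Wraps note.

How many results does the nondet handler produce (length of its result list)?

Step-by-step:
choose[0, 3, 3] @ H2
  branch[0] choose=0:
    get @ H1 ⇒ 3
    get @ H1 ⇒ 3
    H0 returns (0, ())
    H1 returns ((0, ()), 3)
    H2 returns [((0, ()), 3)]
  branch[1] choose=3:
    get @ H1 ⇒ 3
    get @ H1 ⇒ 3
    H0 returns (0, ())
    H1 returns ((0, ()), 3)
    H2 returns [((0, ()), 3)]
  branch[2] choose=3:
    get @ H1 ⇒ 3
    get @ H1 ⇒ 3
    H0 returns (0, ())
    H1 returns ((0, ()), 3)
    H2 returns [((0, ()), 3)]
= [((0, ()), 3), ((0, ()), 3), ((0, ()), 3)]

Answer: 3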